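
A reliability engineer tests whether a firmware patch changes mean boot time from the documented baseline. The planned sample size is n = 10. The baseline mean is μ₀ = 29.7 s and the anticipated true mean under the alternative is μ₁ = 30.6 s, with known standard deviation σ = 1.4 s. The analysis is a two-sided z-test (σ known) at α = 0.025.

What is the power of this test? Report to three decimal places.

Standardized effect: d = |μ₁ − μ₀| / σ = |30.6 − 29.7| / 1.4 = 0.6429
Noncentrality parameter: δ = d·√n = 0.6429 × √10 = 2.0329
Critical value for a two-sided test at α = 0.025: z_{α/2} = 2.241.
Power = Φ(δ − 2.241) + Φ(−δ − 2.241) = Φ(-0.209) + Φ(-4.274) = 0.4174 + 0.0000 = 0.4174.

Power ≈ 0.417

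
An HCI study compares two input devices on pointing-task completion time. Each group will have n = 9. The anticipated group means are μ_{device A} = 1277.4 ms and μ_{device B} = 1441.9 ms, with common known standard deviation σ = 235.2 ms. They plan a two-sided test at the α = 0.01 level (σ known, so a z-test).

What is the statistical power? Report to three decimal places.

Power ≈ 0.137

Standardized effect: d = |μ_{device A} − μ_{device B}| / σ = |1277.4 − 1441.9| / 235.2 = 0.6994
Noncentrality parameter: δ = d·√(n/2) = 0.6994 × √(9/2) = 1.4837
Two-sided α = 0.01 → critical value z_{0.005} = 2.576.
Power = Φ(δ − 2.576) + Φ(−δ − 2.576) = Φ(-1.092) + Φ(-4.059) = 0.1374 + 0.0000 = 0.1374.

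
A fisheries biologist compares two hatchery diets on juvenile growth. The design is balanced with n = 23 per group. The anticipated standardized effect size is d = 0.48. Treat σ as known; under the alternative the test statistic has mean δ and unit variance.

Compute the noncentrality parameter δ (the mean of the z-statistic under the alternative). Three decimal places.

The noncentrality parameter scales effect size by the design's sample-size factor: δ = d·√(n/2) = 0.48 × √(23/2) = 1.6278

δ ≈ 1.628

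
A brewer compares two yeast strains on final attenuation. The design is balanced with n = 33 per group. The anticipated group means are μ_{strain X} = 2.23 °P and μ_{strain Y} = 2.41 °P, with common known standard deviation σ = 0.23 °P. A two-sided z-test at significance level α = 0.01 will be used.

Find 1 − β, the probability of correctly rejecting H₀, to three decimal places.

Power ≈ 0.727

Standardized effect: d = |μ_{strain X} − μ_{strain Y}| / σ = |2.23 − 2.41| / 0.23 = 0.7826
Noncentrality parameter: δ = d·√(n/2) = 0.7826 × √(33/2) = 3.1790
Two-sided α = 0.01 → critical value z_{0.005} = 2.576.
Power = Φ(δ − 2.576) + Φ(−δ − 2.576) = Φ(0.603) + Φ(-5.755) = 0.7268 + 0.0000 = 0.7268.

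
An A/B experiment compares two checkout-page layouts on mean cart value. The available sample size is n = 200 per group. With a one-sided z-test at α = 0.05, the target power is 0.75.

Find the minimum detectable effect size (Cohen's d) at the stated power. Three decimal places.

Required noncentrality: δ = z_{0.05} + z_{0.25} = 1.645 + 0.674 = 2.319.
δ = d·√(n/2) ⇒ d = δ/√(n/2) = 2.319/√(200/2) = 0.2319.

d ≈ 0.232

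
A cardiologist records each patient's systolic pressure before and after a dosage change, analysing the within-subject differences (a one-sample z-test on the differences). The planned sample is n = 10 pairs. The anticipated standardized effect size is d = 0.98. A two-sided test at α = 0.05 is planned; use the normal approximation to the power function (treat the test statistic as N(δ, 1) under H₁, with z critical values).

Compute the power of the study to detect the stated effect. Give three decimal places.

Noncentrality parameter: δ = d·√n = 0.98 × √10 = 3.0990
Critical value for a two-sided test at α = 0.05: z_{α/2} = 1.960.
Power = Φ(δ − 1.960) + Φ(−δ − 1.960) = Φ(1.139) + Φ(-5.059) = 0.8727 + 0.0000 = 0.8727.

Power ≈ 0.873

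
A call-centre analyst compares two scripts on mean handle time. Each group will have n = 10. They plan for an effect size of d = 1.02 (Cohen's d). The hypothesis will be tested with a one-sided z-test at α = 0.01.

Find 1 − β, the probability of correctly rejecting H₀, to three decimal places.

Power ≈ 0.482

Noncentrality parameter: δ = d·√(n/2) = 1.02 × √(10/2) = 2.2808
Critical value for a one-sided test at α = 0.01: z_α = 2.326.
Power = P(Z > 2.326 − δ) = Φ(-0.046) = 0.4818.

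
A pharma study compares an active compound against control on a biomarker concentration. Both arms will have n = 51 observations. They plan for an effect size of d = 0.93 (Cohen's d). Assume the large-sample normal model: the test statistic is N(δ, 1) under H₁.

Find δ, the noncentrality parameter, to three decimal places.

δ ≈ 4.696

δ = d·√(n/2) = 0.93 × √(51/2) = 4.6963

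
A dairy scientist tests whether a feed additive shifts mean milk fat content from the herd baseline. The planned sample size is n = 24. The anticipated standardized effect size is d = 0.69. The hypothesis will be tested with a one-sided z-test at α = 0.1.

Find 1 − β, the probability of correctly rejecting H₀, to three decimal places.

Power ≈ 0.982

Noncentrality parameter: δ = d·√n = 0.69 × √24 = 3.3803
Critical value for a one-sided test at α = 0.1: z_α = 1.282.
Power = Φ(δ − 1.282) = Φ(2.099) = 0.9821.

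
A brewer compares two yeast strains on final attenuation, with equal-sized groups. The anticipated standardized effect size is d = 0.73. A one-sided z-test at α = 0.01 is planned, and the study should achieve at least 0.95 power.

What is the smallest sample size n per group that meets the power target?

For power 0.95 need Φ(δ − z_{0.01}) = 0.95, so δ = z_{0.01} + z_{0.05} = 2.326 + 1.645 = 3.971.
δ = d·√(n/2) ⇒ n = 2(δ/d)² = 2 × (3.971 / 0.73)² = 59.19.
Round up to the next whole unit.

n = 60 per group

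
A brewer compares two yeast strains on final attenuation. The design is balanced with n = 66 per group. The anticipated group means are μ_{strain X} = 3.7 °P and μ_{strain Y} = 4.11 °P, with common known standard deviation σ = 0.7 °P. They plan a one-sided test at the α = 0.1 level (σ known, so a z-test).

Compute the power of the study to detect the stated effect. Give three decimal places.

Power ≈ 0.981

Standardized effect: d = |μ_{strain X} − μ_{strain Y}| / σ = |3.7 − 4.11| / 0.7 = 0.5857
Noncentrality parameter: δ = d·√(n/2) = 0.5857 × √(66/2) = 3.3647
Critical value for a one-sided test at α = 0.1: z_α = 1.282.
Power = P(Z > 1.282 − δ) = Φ(2.083) = 0.9814.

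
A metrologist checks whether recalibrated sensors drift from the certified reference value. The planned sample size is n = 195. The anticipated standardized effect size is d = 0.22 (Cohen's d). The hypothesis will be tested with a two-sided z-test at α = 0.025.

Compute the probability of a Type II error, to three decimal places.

Noncentrality parameter: δ = d·√n = 0.22 × √195 = 3.0721
Critical value for a two-sided test at α = 0.025: z_{α/2} = 2.241.
Power = Φ(δ − 2.241) + Φ(−δ − 2.241) = Φ(0.831) + Φ(-5.314) = 0.7969 + 0.0000 = 0.7969.
Type II error: β = 1 − power = 1 − 0.7969 = 0.2031.

β ≈ 0.203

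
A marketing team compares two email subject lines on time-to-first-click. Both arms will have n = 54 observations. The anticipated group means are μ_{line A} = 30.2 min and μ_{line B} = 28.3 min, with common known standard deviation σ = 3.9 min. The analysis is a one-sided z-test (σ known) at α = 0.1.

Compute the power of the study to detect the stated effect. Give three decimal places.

Power ≈ 0.894

Standardized effect: d = |μ_{line A} − μ_{line B}| / σ = |30.2 − 28.3| / 3.9 = 0.4872
Noncentrality parameter: δ = d·√(n/2) = 0.4872 × √(54/2) = 2.5315
One-sided α = 0.1 → critical value z_{0.1} = 1.282.
Power = P(Z > 1.282 − δ) = Φ(1.250) = 0.8943.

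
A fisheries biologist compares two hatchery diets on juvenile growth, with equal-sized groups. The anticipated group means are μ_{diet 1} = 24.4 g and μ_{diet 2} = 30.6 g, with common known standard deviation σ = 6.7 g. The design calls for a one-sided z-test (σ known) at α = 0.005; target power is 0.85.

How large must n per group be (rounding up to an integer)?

n = 31 per group

Standardized effect: d = |μ_{diet 1} − μ_{diet 2}| / σ = |24.4 − 30.6| / 6.7 = 0.9254
Set Φ(δ − 2.576) = 0.85; then δ − 2.576 = Φ⁻¹(0.85) = 1.036, giving δ = 3.612.
δ = d·√(n/2) ⇒ n = 2(δ/d)² = 2 × (3.612 / 0.9254)² = 30.48.
Round up to the next whole unit.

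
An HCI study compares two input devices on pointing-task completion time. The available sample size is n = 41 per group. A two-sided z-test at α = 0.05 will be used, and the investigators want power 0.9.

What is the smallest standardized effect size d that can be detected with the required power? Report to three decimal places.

d ≈ 0.716

Required noncentrality: δ = z_{0.025} + z_{0.10} = 1.960 + 1.282 = 3.242.
(Lower-tail contribution to power is negligible for δ > 0.)
δ = d·√(n/2) ⇒ d = δ/√(n/2) = 3.242/√(41/2) = 0.7159.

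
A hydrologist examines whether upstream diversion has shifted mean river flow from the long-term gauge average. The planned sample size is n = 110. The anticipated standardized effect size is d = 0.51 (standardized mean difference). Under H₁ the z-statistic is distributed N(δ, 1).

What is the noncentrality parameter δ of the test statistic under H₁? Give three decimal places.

δ ≈ 5.349

δ = d·√n = 0.51 × √110 = 5.3489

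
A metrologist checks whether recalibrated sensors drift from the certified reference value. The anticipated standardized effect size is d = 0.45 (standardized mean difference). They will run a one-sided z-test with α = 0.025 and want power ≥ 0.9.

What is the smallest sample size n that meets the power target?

n = 52

Set Φ(δ − 1.960) = 0.9; then δ − 1.960 = Φ⁻¹(0.9) = 1.282, giving δ = 3.242.
δ = d·√n ⇒ n = (δ/d)² = (3.242 / 0.45)² = 51.89.
Round up to the next whole unit.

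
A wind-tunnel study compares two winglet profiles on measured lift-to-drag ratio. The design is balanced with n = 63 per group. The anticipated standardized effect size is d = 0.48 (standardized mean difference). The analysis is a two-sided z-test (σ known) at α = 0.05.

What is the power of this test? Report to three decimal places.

Noncentrality parameter: λ = d·√(n/2) = 0.48 × √(63/2) = 2.6940
Critical value for a two-sided test at α = 0.05: z_{α/2} = 1.960.
Power = Φ(λ − 1.960) + Φ(−λ − 1.960) = Φ(0.734) + Φ(-4.654) = 0.7685 + 0.0000 = 0.7685.

Power ≈ 0.769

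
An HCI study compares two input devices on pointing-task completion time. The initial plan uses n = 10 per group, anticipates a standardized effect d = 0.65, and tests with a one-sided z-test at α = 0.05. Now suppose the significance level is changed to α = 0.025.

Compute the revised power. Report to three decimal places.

δ = d·√(n/2) = 0.65 × √(10/2) = 1.4534 (unchanged). New critical value: z_{0.025} = 1.960.
Revised power = P(Z > 1.960 − δ) = Φ(-0.507) = 0.3062.

Power ≈ 0.306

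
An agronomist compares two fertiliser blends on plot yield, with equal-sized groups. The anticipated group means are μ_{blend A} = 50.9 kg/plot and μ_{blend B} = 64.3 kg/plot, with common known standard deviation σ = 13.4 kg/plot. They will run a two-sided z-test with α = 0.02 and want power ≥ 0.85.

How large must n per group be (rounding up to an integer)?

n = 23 per group

Standardized effect: d = |μ_{blend A} − μ_{blend B}| / σ = |50.9 − 64.3| / 13.4 = 1.0000
Set Φ(δ − 2.326) = 0.85; then δ − 2.326 = Φ⁻¹(0.85) = 1.036, giving δ = 3.363.
(The Φ(−δ − z_{α/2}) term is vanishingly small for δ > 0 and is dropped in the standard sample-size formula.)
δ = d·√(n/2) ⇒ n = 2(δ/d)² = 2 × (3.363 / 1.0000)² = 22.62.
Rounding up, n = 23 per group.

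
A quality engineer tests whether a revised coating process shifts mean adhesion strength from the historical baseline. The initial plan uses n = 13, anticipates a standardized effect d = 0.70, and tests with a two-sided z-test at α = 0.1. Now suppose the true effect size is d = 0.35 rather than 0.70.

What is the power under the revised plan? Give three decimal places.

Power ≈ 0.353

With d = 0.35: δ = d·√n = 0.35 × √13 = 1.2619. Critical value z_{0.05} = 1.645.
Revised power = Φ(δ − 1.645) + Φ(−δ − 1.645) = Φ(-0.383) + Φ(-2.907) = 0.3509 + 0.0018 = 0.3527.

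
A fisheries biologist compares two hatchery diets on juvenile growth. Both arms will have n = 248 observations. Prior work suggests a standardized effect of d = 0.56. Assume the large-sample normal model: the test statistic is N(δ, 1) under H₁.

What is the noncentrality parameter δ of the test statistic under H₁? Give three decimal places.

δ ≈ 6.236

δ = d·√(n/2) = 0.56 × √(248/2) = 6.2359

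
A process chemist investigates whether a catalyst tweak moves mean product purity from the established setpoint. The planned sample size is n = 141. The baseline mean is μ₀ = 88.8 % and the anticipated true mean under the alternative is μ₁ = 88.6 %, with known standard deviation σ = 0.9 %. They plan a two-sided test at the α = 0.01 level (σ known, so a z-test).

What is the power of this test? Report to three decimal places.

Standardized effect: d = |μ₁ − μ₀| / σ = |88.6 − 88.8| / 0.9 = 0.2222
Noncentrality parameter: δ = d·√n = 0.2222 × √141 = 2.6387
Two-sided α = 0.01 → critical value z_{0.005} = 2.576.
Power = Φ(δ − 2.576) + Φ(−δ − 2.576) = Φ(0.063) + Φ(-5.215) = 0.5251 + 0.0000 = 0.5251.

Power ≈ 0.525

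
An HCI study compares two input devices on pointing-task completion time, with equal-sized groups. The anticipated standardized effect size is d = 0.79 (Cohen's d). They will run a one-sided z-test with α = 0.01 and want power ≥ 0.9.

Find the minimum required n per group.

For power 0.9 need Φ(δ − z_{0.01}) = 0.9, so δ = z_{0.01} + z_{0.10} = 2.326 + 1.282 = 3.608.
δ = d·√(n/2) ⇒ n = 2(δ/d)² = 2 × (3.608 / 0.79)² = 41.71.
Round up to the next whole unit.

n = 42 per group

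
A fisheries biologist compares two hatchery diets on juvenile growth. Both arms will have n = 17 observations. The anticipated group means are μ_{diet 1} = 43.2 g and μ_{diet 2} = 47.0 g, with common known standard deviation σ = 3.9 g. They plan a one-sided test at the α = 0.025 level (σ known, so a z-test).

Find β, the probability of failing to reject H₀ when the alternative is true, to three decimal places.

β ≈ 0.189

Standardized effect: d = |μ_{diet 1} − μ_{diet 2}| / σ = |43.2 − 47.0| / 3.9 = 0.9744
Noncentrality parameter: δ = d·√(n/2) = 0.9744 × √(17/2) = 2.8407
One-sided α = 0.025 → critical value z_{0.025} = 1.960.
Power = Φ(δ − 1.960) = Φ(0.881) = 0.8108.
Type II error: β = 1 − power = 1 − 0.8108 = 0.1892.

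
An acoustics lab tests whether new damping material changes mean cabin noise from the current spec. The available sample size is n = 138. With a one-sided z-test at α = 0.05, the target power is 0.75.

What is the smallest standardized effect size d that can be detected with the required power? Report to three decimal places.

Required noncentrality: δ = z_{0.05} + z_{0.25} = 1.645 + 0.674 = 2.319.
δ = d·√n ⇒ d = δ/√n = 2.319/√138 = 0.1974.

d ≈ 0.197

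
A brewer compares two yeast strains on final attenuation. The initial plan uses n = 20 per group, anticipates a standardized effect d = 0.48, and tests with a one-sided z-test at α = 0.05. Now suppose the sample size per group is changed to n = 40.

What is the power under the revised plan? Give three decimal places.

With n = 40 per group: δ = d·√(n/2) = 0.48 × √(40/2) = 2.1466. Critical value z_{0.05} = 1.645.
Revised power = Φ(δ − 1.645) = Φ(0.502) = 0.6921.

Power ≈ 0.692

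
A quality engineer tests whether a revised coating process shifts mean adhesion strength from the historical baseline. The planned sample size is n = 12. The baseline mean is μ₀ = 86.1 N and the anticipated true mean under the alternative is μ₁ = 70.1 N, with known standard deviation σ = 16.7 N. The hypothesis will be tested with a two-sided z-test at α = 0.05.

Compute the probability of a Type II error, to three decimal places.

β ≈ 0.087

Standardized effect: d = |μ₁ − μ₀| / σ = |70.1 − 86.1| / 16.7 = 0.9581
Noncentrality parameter: δ = d·√n = 0.9581 × √12 = 3.3189
Two-sided α = 0.05 → critical value z_{0.025} = 1.960.
Power = Φ(δ − 1.960) + Φ(−δ − 1.960) = Φ(1.359) + Φ(-5.279) = 0.9129 + 0.0000 = 0.9129.
Type II error: β = 1 − power = 1 − 0.9129 = 0.0871.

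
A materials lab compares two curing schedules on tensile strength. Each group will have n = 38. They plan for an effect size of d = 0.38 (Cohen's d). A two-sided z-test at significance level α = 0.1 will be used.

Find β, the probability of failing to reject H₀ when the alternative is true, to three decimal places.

Noncentrality parameter: δ = d·√(n/2) = 0.38 × √(38/2) = 1.6564
Critical value for a two-sided test at α = 0.1: z_{α/2} = 1.645.
Power = Φ(δ − 1.645) + Φ(−δ − 1.645) = Φ(0.012) + Φ(-3.301) = 0.5046 + 0.0005 = 0.5051.
Type II error: β = 1 − power = 1 − 0.5051 = 0.4949.

β ≈ 0.495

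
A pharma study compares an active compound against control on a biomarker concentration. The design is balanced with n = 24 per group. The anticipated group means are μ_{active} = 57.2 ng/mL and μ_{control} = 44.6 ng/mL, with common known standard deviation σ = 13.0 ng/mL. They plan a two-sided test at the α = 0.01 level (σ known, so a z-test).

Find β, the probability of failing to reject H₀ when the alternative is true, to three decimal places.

Standardized effect: d = |μ_{active} − μ_{control}| / σ = |57.2 − 44.6| / 13.0 = 0.9692
Noncentrality parameter: δ = d·√(n/2) = 0.9692 × √(24/2) = 3.3575
Critical value for a two-sided test at α = 0.01: z_{α/2} = 2.576.
Power = Φ(δ − 2.576) + Φ(−δ − 2.576) = Φ(0.782) + Φ(-5.933) = 0.7828 + 0.0000 = 0.7828.
Type II error: β = 1 − power = 1 − 0.7828 = 0.2172.

β ≈ 0.217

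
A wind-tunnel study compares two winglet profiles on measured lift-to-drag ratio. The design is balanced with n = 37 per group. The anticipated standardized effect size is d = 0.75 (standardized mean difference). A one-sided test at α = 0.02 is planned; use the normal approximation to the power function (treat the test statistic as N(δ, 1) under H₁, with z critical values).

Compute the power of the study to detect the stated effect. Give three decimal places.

Power ≈ 0.879

Noncentrality parameter: δ = d·√(n/2) = 0.75 × √(37/2) = 3.2259
Critical value for a one-sided test at α = 0.02: z_α = 2.054.
Power = P(Z > 2.054 − δ) = Φ(1.172) = 0.8794.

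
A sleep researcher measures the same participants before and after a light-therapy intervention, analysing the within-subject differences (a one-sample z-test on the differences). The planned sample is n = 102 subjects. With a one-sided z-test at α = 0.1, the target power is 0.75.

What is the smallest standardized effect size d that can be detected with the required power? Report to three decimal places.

d ≈ 0.194

Need Φ(δ − 1.282) = 0.75, so δ = 1.282 + 0.674 = 1.956.
δ = d·√n ⇒ d = δ/√n = 1.956/√102 = 0.1937.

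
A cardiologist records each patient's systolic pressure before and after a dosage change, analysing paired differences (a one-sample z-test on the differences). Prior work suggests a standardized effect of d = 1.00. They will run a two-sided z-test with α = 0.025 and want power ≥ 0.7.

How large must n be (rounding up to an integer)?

Set Φ(δ − 2.241) = 0.7; then δ − 2.241 = Φ⁻¹(0.7) = 0.524, giving δ = 2.766.
(Ignoring the negligible lower-tail rejection probability gives the usual closed-form inversion.)
δ = d·√n ⇒ n = (δ/d)² = (2.766 / 1.00)² = 7.65.
Rounding up, n = 8.

n = 8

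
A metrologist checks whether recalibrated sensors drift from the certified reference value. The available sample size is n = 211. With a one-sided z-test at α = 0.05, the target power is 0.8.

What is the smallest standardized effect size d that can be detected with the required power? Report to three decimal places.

Required noncentrality: δ = z_{0.05} + z_{0.20} = 1.645 + 0.842 = 2.486.
δ = d·√n ⇒ d = δ/√n = 2.486/√211 = 0.1712.

d ≈ 0.171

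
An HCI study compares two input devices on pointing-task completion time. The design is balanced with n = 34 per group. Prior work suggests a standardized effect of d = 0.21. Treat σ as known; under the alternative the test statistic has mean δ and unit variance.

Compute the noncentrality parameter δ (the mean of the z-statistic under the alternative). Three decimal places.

δ ≈ 0.866

δ = d·√(n/2) = 0.21 × √(34/2) = 0.8659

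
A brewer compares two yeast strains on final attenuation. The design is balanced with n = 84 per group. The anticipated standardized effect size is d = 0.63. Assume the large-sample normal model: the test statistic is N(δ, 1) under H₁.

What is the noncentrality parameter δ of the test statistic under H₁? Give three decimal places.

δ = d·√(n/2) = 0.63 × √(84/2) = 4.0829

δ ≈ 4.083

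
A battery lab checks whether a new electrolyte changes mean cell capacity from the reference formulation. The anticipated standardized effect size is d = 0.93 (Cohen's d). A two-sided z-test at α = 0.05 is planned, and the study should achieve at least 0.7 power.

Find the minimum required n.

Set Φ(δ − 1.960) = 0.7; then δ − 1.960 = Φ⁻¹(0.7) = 0.524, giving δ = 2.484.
(The Φ(−δ − z_{α/2}) term is vanishingly small for δ > 0 and is dropped in the standard sample-size formula.)
δ = d·√n ⇒ n = (δ/d)² = (2.484 / 0.93)² = 7.14.
Rounding up, n = 8.

n = 8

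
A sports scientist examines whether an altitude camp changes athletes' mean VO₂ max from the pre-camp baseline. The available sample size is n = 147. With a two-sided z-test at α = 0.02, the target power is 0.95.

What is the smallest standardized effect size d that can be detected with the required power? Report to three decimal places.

d ≈ 0.328

Need Φ(δ − 2.326) = 0.95, so δ = 2.326 + 1.645 = 3.971.
(The second rejection-region term Φ(−δ − z_{α/2}) is negligible and dropped.)
δ = d·√n ⇒ d = δ/√n = 3.971/√147 = 0.3275.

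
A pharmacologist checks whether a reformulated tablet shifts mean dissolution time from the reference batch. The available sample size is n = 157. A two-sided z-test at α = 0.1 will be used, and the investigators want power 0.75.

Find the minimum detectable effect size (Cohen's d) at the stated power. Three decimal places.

d ≈ 0.185

Required noncentrality: δ = z_{0.05} + z_{0.25} = 1.645 + 0.674 = 2.319.
(Lower-tail contribution to power is negligible for δ > 0.)
δ = d·√n ⇒ d = δ/√n = 2.319/√157 = 0.1851.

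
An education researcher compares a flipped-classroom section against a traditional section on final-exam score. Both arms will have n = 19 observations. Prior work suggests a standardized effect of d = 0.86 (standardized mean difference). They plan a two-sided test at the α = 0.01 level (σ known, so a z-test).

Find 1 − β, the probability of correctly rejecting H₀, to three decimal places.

Noncentrality parameter: λ = d·√(n/2) = 0.86 × √(19/2) = 2.6507
Two-sided α = 0.01 → critical value z_{0.005} = 2.576.
Power = Φ(λ − 2.576) + Φ(−λ − 2.576) = Φ(0.075) + Φ(-5.227) = 0.5298 + 0.0000 = 0.5298.

Power ≈ 0.530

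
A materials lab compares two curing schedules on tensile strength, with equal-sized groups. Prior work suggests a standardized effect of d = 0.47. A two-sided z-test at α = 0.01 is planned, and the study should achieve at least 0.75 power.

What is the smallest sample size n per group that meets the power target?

n = 96 per group

For power 0.75 need Φ(δ − z_{0.005}) = 0.75, so δ = z_{0.005} + z_{0.25} = 2.576 + 0.674 = 3.250.
(Ignoring the negligible lower-tail rejection probability gives the usual closed-form inversion.)
δ = d·√(n/2) ⇒ n = 2(δ/d)² = 2 × (3.250 / 0.47)² = 95.65.
Rounding up, n = 96 per group.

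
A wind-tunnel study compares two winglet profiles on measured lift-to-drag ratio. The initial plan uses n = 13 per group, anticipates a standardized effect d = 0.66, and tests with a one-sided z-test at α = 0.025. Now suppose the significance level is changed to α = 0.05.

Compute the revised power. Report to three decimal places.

Power ≈ 0.515

δ = d·√(n/2) = 0.66 × √(13/2) = 1.6827 (unchanged). New critical value: z_{0.05} = 1.645.
Revised power = Φ(δ − 1.645) = Φ(0.038) = 0.5151.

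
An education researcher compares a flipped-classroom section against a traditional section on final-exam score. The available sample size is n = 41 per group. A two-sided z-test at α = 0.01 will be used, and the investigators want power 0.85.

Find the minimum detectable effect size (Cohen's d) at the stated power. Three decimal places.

Need Φ(δ − 2.576) = 0.85, so δ = 2.576 + 1.036 = 3.612.
(Lower-tail contribution to power is negligible for δ > 0.)
δ = d·√(n/2) ⇒ d = δ/√(n/2) = 3.612/√(41/2) = 0.7978.

d ≈ 0.798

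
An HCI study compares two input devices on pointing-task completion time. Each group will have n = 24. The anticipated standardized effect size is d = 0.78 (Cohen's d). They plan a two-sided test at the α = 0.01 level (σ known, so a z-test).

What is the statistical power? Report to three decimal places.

Noncentrality parameter: δ = d·√(n/2) = 0.78 × √(24/2) = 2.7020
Two-sided α = 0.01 → critical value z_{0.005} = 2.576.
Power = Φ(δ − 2.576) + Φ(−δ − 2.576) = Φ(0.126) + Φ(-5.278) = 0.5502 + 0.0000 = 0.5502.

Power ≈ 0.550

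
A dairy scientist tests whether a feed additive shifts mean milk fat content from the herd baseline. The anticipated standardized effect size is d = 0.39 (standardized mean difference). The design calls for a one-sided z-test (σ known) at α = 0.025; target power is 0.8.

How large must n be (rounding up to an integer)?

n = 52

Set Φ(δ − 1.960) = 0.8; then δ − 1.960 = Φ⁻¹(0.8) = 0.842, giving δ = 2.802.
δ = d·√n ⇒ n = (δ/d)² = (2.802 / 0.39)² = 51.60.
Rounding up, n = 52.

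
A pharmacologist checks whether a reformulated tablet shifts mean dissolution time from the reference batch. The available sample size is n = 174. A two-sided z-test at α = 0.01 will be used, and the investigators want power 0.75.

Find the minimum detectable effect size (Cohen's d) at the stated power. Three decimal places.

d ≈ 0.246

Required noncentrality: δ = z_{0.005} + z_{0.25} = 2.576 + 0.674 = 3.250.
(The second rejection-region term Φ(−δ − z_{α/2}) is negligible and dropped.)
δ = d·√n ⇒ d = δ/√n = 3.250/√174 = 0.2464.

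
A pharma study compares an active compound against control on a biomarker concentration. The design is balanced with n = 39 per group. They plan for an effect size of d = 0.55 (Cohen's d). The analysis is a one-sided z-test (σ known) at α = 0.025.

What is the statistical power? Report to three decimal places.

Noncentrality parameter: δ = d·√(n/2) = 0.55 × √(39/2) = 2.4287
One-sided α = 0.025 → critical value z_{0.025} = 1.960.
Power = Φ(δ − 1.960) = Φ(0.469) = 0.6804.

Power ≈ 0.680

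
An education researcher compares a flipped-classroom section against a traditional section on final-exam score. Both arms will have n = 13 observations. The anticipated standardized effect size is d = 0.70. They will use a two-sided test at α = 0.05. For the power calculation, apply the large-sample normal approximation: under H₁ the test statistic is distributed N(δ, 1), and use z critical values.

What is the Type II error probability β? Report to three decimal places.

β ≈ 0.569

Noncentrality parameter: δ = d·√(n/2) = 0.70 × √(13/2) = 1.7847
Critical value for a two-sided test at α = 0.05: z_{α/2} = 1.960.
Power = Φ(δ − 1.960) + Φ(−δ − 1.960) = Φ(-0.175) + Φ(-3.745) = 0.4304 + 0.0001 = 0.4305.
Type II error: β = 1 − power = 1 − 0.4305 = 0.5695.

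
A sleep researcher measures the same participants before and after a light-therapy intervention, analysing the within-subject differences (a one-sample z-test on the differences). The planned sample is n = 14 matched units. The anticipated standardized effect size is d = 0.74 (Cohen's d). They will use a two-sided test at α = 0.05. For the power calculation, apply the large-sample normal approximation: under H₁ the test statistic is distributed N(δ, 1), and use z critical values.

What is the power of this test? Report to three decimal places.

Power ≈ 0.791

Noncentrality parameter: δ = d·√n = 0.74 × √14 = 2.7688
Two-sided α = 0.05 → critical value z_{0.025} = 1.960.
Power = Φ(δ − 1.960) + Φ(−δ − 1.960) = Φ(0.809) + Φ(-4.729) = 0.7907 + 0.0000 = 0.7907.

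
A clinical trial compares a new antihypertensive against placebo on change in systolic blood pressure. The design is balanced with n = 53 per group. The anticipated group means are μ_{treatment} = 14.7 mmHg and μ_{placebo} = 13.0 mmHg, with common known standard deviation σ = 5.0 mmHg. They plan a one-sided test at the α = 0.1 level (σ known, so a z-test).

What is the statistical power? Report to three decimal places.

Power ≈ 0.680

Standardized effect: d = |μ_{treatment} − μ_{placebo}| / σ = |14.7 − 13.0| / 5.0 = 0.3400
Noncentrality parameter: δ = d·√(n/2) = 0.3400 × √(53/2) = 1.7503
Critical value for a one-sided test at α = 0.1: z_α = 1.282.
Power = P(Z > 1.282 − δ) = Φ(0.469) = 0.6804.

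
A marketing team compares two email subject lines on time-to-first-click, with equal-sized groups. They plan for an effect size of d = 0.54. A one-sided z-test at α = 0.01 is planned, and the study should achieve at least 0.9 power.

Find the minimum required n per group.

n = 90 per group

For power 0.9 need Φ(δ − z_{0.01}) = 0.9, so δ = z_{0.01} + z_{0.10} = 2.326 + 1.282 = 3.608.
δ = d·√(n/2) ⇒ n = 2(δ/d)² = 2 × (3.608 / 0.54)² = 89.28.
Rounding up, n = 90 per group.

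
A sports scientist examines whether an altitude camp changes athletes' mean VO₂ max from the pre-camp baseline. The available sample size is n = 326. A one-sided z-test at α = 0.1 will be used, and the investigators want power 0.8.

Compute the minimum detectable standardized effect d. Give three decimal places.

d ≈ 0.118

Required noncentrality: δ = z_{0.1} + z_{0.20} = 1.282 + 0.842 = 2.123.
δ = d·√n ⇒ d = δ/√n = 2.123/√326 = 0.1176.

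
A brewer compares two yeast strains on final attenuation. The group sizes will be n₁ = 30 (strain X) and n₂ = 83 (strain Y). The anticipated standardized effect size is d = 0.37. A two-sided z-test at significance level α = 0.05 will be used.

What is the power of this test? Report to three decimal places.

Noncentrality parameter: δ = d / √(1/n₁ + 1/n₂) = 0.37 / √(1/30 + 1/83) = 1.7368
Two-sided α = 0.05 → critical value z_{0.025} = 1.960.
Power = Φ(δ − 1.960) + Φ(−δ − 1.960) = Φ(-0.223) + Φ(-3.697) = 0.4117 + 0.0001 = 0.4118.

Power ≈ 0.412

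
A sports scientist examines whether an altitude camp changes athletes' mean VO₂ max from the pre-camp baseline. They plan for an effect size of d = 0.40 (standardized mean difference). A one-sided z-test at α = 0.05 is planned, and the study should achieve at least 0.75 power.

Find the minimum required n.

n = 34

Set Φ(δ − 1.645) = 0.75; then δ − 1.645 = Φ⁻¹(0.75) = 0.674, giving δ = 2.319.
δ = d·√n ⇒ n = (δ/d)² = (2.319 / 0.40)² = 33.62.
Rounding up, n = 34.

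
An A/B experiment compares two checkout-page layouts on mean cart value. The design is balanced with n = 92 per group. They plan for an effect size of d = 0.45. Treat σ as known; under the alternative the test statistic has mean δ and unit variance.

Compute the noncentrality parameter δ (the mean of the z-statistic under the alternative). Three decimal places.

δ = d·√(n/2) = 0.45 × √(92/2) = 3.0520

δ ≈ 3.052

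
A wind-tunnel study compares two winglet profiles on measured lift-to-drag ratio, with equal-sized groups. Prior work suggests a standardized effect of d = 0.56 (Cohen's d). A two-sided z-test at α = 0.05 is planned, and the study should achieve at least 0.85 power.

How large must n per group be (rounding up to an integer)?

n = 58 per group

Set Φ(δ − 1.960) = 0.85; then δ − 1.960 = Φ⁻¹(0.85) = 1.036, giving δ = 2.996.
(Ignoring the negligible lower-tail rejection probability gives the usual closed-form inversion.)
δ = d·√(n/2) ⇒ n = 2(δ/d)² = 2 × (2.996 / 0.56)² = 57.26.
Rounding up, n = 58 per group.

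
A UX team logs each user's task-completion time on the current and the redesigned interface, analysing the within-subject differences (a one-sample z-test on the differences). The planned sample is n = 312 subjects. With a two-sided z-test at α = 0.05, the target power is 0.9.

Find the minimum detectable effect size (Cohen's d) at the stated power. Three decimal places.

d ≈ 0.184

Need Φ(δ − 1.960) = 0.9, so δ = 1.960 + 1.282 = 3.242.
(The second rejection-region term Φ(−δ − z_{α/2}) is negligible and dropped.)
δ = d·√n ⇒ d = δ/√n = 3.242/√312 = 0.1835.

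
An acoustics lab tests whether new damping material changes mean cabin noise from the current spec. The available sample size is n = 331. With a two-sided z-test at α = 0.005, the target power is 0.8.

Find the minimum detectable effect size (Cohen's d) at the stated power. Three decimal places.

Required noncentrality: δ = z_{0.0025} + z_{0.20} = 2.807 + 0.842 = 3.649.
(The second rejection-region term Φ(−δ − z_{α/2}) is negligible and dropped.)
δ = d·√n ⇒ d = δ/√n = 3.649/√331 = 0.2005.

d ≈ 0.201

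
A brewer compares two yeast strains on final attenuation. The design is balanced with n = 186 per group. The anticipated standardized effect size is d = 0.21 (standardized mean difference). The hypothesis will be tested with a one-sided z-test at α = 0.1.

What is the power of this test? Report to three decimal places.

Noncentrality parameter: δ = d·√(n/2) = 0.21 × √(186/2) = 2.0252
One-sided α = 0.1 → critical value z_{0.1} = 1.282.
Power = P(Z > 1.282 − δ) = Φ(0.744) = 0.7714.

Power ≈ 0.771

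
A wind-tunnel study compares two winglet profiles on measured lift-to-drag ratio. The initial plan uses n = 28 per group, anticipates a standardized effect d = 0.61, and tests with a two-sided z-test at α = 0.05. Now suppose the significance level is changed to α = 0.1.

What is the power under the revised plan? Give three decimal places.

Power ≈ 0.738

δ = d·√(n/2) = 0.61 × √(28/2) = 2.2824 (unchanged). New critical value: z_{0.05} = 1.645.
Revised power = Φ(δ − 1.645) + Φ(−δ − 1.645) = Φ(0.638) + Φ(-3.927) = 0.7381 + 0.0000 = 0.7382.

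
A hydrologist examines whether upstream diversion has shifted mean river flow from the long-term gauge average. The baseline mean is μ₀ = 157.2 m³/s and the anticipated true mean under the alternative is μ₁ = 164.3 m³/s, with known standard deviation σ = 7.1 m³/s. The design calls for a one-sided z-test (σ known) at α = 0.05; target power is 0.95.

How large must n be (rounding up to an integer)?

n = 11

Standardized effect: d = |μ₁ − μ₀| / σ = |164.3 − 157.2| / 7.1 = 1.0000
For power 0.95 need Φ(δ − z_{0.05}) = 0.95, so δ = z_{0.05} + z_{0.05} = 1.645 + 1.645 = 3.290.
δ = d·√n ⇒ n = (δ/d)² = (3.290 / 1.0000)² = 10.82.
Rounding up, n = 11.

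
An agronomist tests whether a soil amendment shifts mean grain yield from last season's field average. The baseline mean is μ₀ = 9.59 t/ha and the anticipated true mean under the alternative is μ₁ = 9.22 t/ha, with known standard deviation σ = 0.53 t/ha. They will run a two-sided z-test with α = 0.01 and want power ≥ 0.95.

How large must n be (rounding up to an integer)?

n = 37

Standardized effect: d = |μ₁ − μ₀| / σ = |9.22 − 9.59| / 0.53 = 0.6981
Set Φ(δ − 2.576) = 0.95; then δ − 2.576 = Φ⁻¹(0.95) = 1.645, giving δ = 4.221.
(For δ > 0 the lower-tail rejection region contributes negligibly to power, so the one-term inversion is standard.)
δ = d·√n ⇒ n = (δ/d)² = (4.221 / 0.6981)² = 36.55.
Rounding up, n = 37.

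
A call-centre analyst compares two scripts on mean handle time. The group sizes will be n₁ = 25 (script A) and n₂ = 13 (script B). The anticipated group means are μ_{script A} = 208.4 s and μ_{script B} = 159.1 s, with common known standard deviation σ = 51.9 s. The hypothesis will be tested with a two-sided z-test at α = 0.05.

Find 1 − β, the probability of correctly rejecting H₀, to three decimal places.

Power ≈ 0.793

Standardized effect: d = |μ_{script A} − μ_{script B}| / σ = |208.4 − 159.1| / 51.9 = 0.9499
Noncentrality parameter: δ = d / √(1/n₁ + 1/n₂) = 0.9499 / √(1/25 + 1/13) = 2.7780
Critical value for a two-sided test at α = 0.05: z_{α/2} = 1.960.
Power = Φ(δ − 1.960) + Φ(−δ − 1.960) = Φ(0.818) + Φ(-4.738) = 0.7933 + 0.0000 = 0.7933.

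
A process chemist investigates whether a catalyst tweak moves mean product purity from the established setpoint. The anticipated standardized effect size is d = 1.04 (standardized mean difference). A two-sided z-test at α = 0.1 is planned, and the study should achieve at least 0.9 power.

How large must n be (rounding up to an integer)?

n = 8

For power 0.9 need Φ(δ − z_{0.05}) = 0.9, so δ = z_{0.05} + z_{0.10} = 1.645 + 1.282 = 2.926.
(Ignoring the negligible lower-tail rejection probability gives the usual closed-form inversion.)
δ = d·√n ⇒ n = (δ/d)² = (2.926 / 1.04)² = 7.92.
Rounding up, n = 8.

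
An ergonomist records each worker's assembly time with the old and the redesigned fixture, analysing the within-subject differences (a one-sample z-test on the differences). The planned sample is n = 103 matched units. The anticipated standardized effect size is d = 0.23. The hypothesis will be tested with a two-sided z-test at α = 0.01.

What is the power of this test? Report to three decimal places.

Power ≈ 0.405

Noncentrality parameter: δ = d·√n = 0.23 × √103 = 2.3342
Two-sided α = 0.01 → critical value z_{0.005} = 2.576.
Power = Φ(δ − 2.576) + Φ(−δ − 2.576) = Φ(-0.242) + Φ(-4.910) = 0.4046 + 0.0000 = 0.4046.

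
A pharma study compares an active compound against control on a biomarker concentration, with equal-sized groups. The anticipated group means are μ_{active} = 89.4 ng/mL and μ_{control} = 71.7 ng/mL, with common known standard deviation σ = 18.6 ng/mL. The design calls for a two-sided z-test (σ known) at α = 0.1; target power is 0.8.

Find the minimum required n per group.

Standardized effect: d = |μ_{active} − μ_{control}| / σ = |89.4 − 71.7| / 18.6 = 0.9516
Set Φ(δ − 1.645) = 0.8; then δ − 1.645 = Φ⁻¹(0.8) = 0.842, giving δ = 2.486.
(For δ > 0 the lower-tail rejection region contributes negligibly to power, so the one-term inversion is standard.)
δ = d·√(n/2) ⇒ n = 2(δ/d)² = 2 × (2.486 / 0.9516)² = 13.65.
Round up to the next whole unit.

n = 14 per group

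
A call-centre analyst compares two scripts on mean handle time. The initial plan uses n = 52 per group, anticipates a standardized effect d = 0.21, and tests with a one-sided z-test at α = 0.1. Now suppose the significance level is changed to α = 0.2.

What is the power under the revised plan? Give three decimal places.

Power ≈ 0.591

δ = d·√(n/2) = 0.21 × √(52/2) = 1.0708 (unchanged). New critical value: z_{0.2} = 0.842.
Revised power = P(Z > 0.842 − δ) = Φ(0.229) = 0.5906.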